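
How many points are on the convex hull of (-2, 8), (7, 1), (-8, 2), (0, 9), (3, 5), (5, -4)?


Convex hull vertices (CCW): (-8, 2), (5, -4), (7, 1), (0, 9), (-2, 8)
Count = 5

5


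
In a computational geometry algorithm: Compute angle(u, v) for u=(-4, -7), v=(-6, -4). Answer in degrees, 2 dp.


u.v = 52, |u| = sqrt(65) = 8.0623, |v| = sqrt(52) = 7.2111
cos(theta) = u.v/(|u||v|) = 52/sqrt(3380) = 0.894427
theta = acos(0.894427) = 26.57 degrees

26.57 degrees


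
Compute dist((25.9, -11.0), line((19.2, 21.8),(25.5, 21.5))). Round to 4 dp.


|cross product| = 204.63
|line direction| = sqrt(39.78) = 6.3071
Distance = 204.63/sqrt(39.78) = 32.4442

32.4442


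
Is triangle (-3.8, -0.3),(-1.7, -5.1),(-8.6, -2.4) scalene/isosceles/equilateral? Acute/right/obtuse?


Side lengths squared: AB^2=27.45, BC^2=54.9, CA^2=27.45
Sorted: [27.45, 27.45, 54.9]
By sides: Isosceles, By angles: Right

Isosceles, Right


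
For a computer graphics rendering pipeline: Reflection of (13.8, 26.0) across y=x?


Reflection over y=x: (x,y) -> (y,x)
(13.8, 26) -> (26, 13.8)

(26, 13.8)


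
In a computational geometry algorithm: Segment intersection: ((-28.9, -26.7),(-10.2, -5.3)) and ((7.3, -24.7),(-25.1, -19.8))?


Cross products: d1=242.18, d2=-542.81, d3=-737.28, d4=47.71
d1*d2 < 0 and d3*d4 < 0? yes

Yes, they intersect


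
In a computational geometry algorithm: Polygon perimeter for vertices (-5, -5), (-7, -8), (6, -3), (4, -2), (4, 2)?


Sides: (-5, -5)->(-7, -8): sqrt(13) = 3.605551, (-7, -8)->(6, -3): sqrt(194) = 13.928388, (6, -3)->(4, -2): sqrt(5) = 2.236068, (4, -2)->(4, 2): sqrt(16) = 4, (4, 2)->(-5, -5): sqrt(130) = 11.401754
Sum = 35.171761
Perimeter = 35.1718

35.1718


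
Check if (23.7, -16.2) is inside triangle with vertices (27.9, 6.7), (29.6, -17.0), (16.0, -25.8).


Cross products: AB x AP = -138.47, BC x BP = -62.8, CA x CP = -136.01
All same sign? yes

Yes, inside


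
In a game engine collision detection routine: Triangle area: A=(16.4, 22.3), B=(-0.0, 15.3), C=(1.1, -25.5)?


Area = |x_A(y_B-y_C) + x_B(y_C-y_A) + x_C(y_A-y_B)|/2
= |669.12 + 0 + 7.7|/2
= 676.82/2 = 338.41

338.41


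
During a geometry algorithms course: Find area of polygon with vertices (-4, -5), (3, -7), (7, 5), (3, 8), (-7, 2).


Shoelace sum: ((-4)*(-7) - 3*(-5)) + (3*5 - 7*(-7)) + (7*8 - 3*5) + (3*2 - (-7)*8) + ((-7)*(-5) - (-4)*2)
= 253
Area = |253|/2 = 126.5

126.5


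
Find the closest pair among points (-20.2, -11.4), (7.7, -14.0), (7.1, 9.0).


d(P0,P1) = 28.0209, d(P0,P2) = 34.0801, d(P1,P2) = 23.0078
Closest: P1 and P2

Closest pair: (7.7, -14.0) and (7.1, 9.0), distance = 23.0078


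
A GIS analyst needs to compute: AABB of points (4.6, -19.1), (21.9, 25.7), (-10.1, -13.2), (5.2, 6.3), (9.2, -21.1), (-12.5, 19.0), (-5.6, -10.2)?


x range: [-12.5, 21.9]
y range: [-21.1, 25.7]
Bounding box: (-12.5,-21.1) to (21.9,25.7)

(-12.5,-21.1) to (21.9,25.7)


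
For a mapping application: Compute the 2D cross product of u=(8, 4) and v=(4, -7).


u x v = u_x*v_y - u_y*v_x = 8*(-7) - 4*4
= (-56) - 16 = -72

-72


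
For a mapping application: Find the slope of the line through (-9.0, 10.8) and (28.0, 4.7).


slope = (y2-y1)/(x2-x1) = (4.7-10.8)/(28-(-9)) = (-6.1)/37 = -0.1649

-0.1649


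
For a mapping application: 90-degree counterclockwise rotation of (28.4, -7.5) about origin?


90° CCW: (x,y) -> (-y, x)
(28.4,-7.5) -> (7.5, 28.4)

(7.5, 28.4)


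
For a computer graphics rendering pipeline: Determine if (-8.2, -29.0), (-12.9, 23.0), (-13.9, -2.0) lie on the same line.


Cross product: ((-12.9)-(-8.2))*((-2)-(-29)) - (23-(-29))*((-13.9)-(-8.2))
= 169.5

No, not collinear


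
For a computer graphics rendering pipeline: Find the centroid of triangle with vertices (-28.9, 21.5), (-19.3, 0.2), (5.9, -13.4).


Centroid = ((x_A+x_B+x_C)/3, (y_A+y_B+y_C)/3)
= (((-28.9)+(-19.3)+5.9)/3, (21.5+0.2+(-13.4))/3)
= (-14.1, 2.7667)

(-14.1, 2.7667)


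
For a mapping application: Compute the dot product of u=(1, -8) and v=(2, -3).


u . v = u_x*v_x + u_y*v_y = 1*2 + (-8)*(-3)
= 2 + 24 = 26

26


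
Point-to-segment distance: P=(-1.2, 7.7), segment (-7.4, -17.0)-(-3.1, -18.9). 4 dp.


Project P onto AB: t = 0 (clamped to [0,1])
Closest point on segment: (-7.4, -17)
Distance: 25.4663

25.4663


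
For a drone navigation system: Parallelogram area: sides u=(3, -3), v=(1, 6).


|u x v| = |3*6 - (-3)*1|
= |18 - (-3)| = 21

21


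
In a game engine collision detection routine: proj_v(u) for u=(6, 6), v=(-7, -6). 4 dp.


u.v = -78, |v| = sqrt(85) = 9.2195
Scalar projection = u.v / |v| = -78 / sqrt(85) = -8.4603

-8.4603


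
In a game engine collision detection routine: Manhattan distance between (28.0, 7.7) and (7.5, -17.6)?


|28-7.5| + |7.7-(-17.6)| = 20.5 + 25.3 = 45.8

45.8


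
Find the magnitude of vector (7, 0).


|u| = sqrt(7^2 + 0^2) = sqrt(49) = 7

7


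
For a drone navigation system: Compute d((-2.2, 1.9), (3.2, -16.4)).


dx=5.4, dy=-18.3
d^2 = 5.4^2 + (-18.3)^2 = 364.05
d = sqrt(364.05) = 19.0801

19.0801


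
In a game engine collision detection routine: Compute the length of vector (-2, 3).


|u| = sqrt((-2)^2 + 3^2) = sqrt(13) = 3.6056

3.6056


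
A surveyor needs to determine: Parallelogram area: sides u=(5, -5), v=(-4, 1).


|u x v| = |5*1 - (-5)*(-4)|
= |5 - 20| = 15

15


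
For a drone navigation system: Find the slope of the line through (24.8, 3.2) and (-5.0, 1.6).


slope = (y2-y1)/(x2-x1) = (1.6-3.2)/((-5)-24.8) = (-1.6)/(-29.8) = 0.0537

0.0537


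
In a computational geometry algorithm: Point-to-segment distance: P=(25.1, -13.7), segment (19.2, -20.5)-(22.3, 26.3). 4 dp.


Project P onto AB: t = 0.153 (clamped to [0,1])
Closest point on segment: (19.6742, -13.3406)
Distance: 5.4377

5.4377


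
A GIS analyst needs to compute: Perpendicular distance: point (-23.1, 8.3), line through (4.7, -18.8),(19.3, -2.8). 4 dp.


|cross product| = 840.46
|line direction| = sqrt(469.16) = 21.6601
Distance = 840.46/sqrt(469.16) = 38.8022

38.8022


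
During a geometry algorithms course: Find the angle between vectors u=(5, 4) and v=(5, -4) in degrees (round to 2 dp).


u.v = 9, |u| = sqrt(41) = 6.4031, |v| = sqrt(41) = 6.4031
cos(theta) = u.v/(|u||v|) = 9/sqrt(1681) = 0.219512
theta = acos(0.219512) = 77.32 degrees

77.32 degrees


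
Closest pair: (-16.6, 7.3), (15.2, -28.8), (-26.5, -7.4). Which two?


d(P0,P1) = 48.1087, d(P0,P2) = 17.7229, d(P1,P2) = 46.8706
Closest: P0 and P2

Closest pair: (-16.6, 7.3) and (-26.5, -7.4), distance = 17.7229


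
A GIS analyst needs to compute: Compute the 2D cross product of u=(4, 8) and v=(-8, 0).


u x v = u_x*v_y - u_y*v_x = 4*0 - 8*(-8)
= 0 - (-64) = 64

64


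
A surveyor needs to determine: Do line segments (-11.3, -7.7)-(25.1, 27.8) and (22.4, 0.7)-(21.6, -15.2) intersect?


Cross products: d1=-529.11, d2=21.25, d3=-890.59, d4=-1440.95
d1*d2 < 0 and d3*d4 < 0? no

No, they don't intersect


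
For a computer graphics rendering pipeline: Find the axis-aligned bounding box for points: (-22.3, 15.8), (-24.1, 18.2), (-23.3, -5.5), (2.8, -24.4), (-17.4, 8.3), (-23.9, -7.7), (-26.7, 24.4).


x range: [-26.7, 2.8]
y range: [-24.4, 24.4]
Bounding box: (-26.7,-24.4) to (2.8,24.4)

(-26.7,-24.4) to (2.8,24.4)


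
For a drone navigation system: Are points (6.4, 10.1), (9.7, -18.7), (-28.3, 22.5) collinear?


Cross product: (9.7-6.4)*(22.5-10.1) - ((-18.7)-10.1)*((-28.3)-6.4)
= -958.44

No, not collinear


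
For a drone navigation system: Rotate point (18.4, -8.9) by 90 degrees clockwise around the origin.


90° CW: (x,y) -> (y, -x)
(18.4,-8.9) -> (-8.9, -18.4)

(-8.9, -18.4)


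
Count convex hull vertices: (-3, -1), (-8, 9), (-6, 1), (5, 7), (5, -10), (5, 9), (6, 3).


Convex hull vertices (CCW): (-8, 9), (-6, 1), (5, -10), (6, 3), (5, 9)
Count = 5

5


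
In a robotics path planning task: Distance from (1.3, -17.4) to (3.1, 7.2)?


dx=1.8, dy=24.6
d^2 = 1.8^2 + 24.6^2 = 608.4
d = sqrt(608.4) = 24.6658

24.6658


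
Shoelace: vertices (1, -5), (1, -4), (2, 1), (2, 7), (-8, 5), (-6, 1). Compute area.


Shoelace sum: (1*(-4) - 1*(-5)) + (1*1 - 2*(-4)) + (2*7 - 2*1) + (2*5 - (-8)*7) + ((-8)*1 - (-6)*5) + ((-6)*(-5) - 1*1)
= 139
Area = |139|/2 = 69.5

69.5


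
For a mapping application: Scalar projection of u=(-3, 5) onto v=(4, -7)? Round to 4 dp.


u.v = -47, |v| = sqrt(65) = 8.0623
Scalar projection = u.v / |v| = -47 / sqrt(65) = -5.8296

-5.8296


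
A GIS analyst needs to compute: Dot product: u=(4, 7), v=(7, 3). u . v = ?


u . v = u_x*v_x + u_y*v_y = 4*7 + 7*3
= 28 + 21 = 49

49


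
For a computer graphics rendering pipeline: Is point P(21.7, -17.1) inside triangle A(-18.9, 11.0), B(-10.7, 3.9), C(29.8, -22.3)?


Cross products: AB x AP = 57.84, BC x BP = -1.62, CA x CP = 16.49
All same sign? no

No, outside


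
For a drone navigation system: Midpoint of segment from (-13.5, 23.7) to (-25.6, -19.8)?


M = (((-13.5)+(-25.6))/2, (23.7+(-19.8))/2)
= (-19.55, 1.95)

(-19.55, 1.95)


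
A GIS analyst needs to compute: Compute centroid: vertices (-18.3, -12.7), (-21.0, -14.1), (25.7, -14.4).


Centroid = ((x_A+x_B+x_C)/3, (y_A+y_B+y_C)/3)
= (((-18.3)+(-21)+25.7)/3, ((-12.7)+(-14.1)+(-14.4))/3)
= (-4.5333, -13.7333)

(-4.5333, -13.7333)


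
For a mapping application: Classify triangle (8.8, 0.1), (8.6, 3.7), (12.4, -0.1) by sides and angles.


Side lengths squared: AB^2=13, BC^2=28.88, CA^2=13
Sorted: [13, 13, 28.88]
By sides: Isosceles, By angles: Obtuse

Isosceles, Obtuse


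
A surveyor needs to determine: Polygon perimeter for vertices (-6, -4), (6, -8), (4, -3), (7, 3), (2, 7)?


Sides: (-6, -4)->(6, -8): sqrt(160) = 12.649111, (6, -8)->(4, -3): sqrt(29) = 5.385165, (4, -3)->(7, 3): sqrt(45) = 6.708204, (7, 3)->(2, 7): sqrt(41) = 6.403124, (2, 7)->(-6, -4): sqrt(185) = 13.601471
Sum = 44.747075
Perimeter = 44.7471

44.7471


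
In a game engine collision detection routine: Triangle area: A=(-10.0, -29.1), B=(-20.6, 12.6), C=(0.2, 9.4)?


Area = |x_A(y_B-y_C) + x_B(y_C-y_A) + x_C(y_A-y_B)|/2
= |(-32) + (-793.1) + (-8.34)|/2
= 833.44/2 = 416.72

416.72


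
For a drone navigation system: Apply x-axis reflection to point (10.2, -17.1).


Reflection over x-axis: (x,y) -> (x,-y)
(10.2, -17.1) -> (10.2, 17.1)

(10.2, 17.1)


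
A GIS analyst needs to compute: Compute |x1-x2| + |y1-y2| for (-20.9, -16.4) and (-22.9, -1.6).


|(-20.9)-(-22.9)| + |(-16.4)-(-1.6)| = 2 + 14.8 = 16.8

16.8


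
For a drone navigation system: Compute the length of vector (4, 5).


|u| = sqrt(4^2 + 5^2) = sqrt(41) = 6.4031

6.4031


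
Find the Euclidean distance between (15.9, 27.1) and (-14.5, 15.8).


dx=-30.4, dy=-11.3
d^2 = (-30.4)^2 + (-11.3)^2 = 1051.85
d = sqrt(1051.85) = 32.4322

32.4322


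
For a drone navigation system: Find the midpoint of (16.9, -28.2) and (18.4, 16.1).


M = ((16.9+18.4)/2, ((-28.2)+16.1)/2)
= (17.65, -6.05)

(17.65, -6.05)


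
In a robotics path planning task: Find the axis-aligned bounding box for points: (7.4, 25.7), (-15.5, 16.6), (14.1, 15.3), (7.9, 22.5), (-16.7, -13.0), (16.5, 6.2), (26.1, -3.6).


x range: [-16.7, 26.1]
y range: [-13, 25.7]
Bounding box: (-16.7,-13) to (26.1,25.7)

(-16.7,-13) to (26.1,25.7)


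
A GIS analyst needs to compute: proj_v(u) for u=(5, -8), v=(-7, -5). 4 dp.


u.v = 5, |v| = sqrt(74) = 8.6023
Scalar projection = u.v / |v| = 5 / sqrt(74) = 0.5812

0.5812


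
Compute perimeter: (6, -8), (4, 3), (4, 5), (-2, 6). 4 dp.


Sides: (6, -8)->(4, 3): sqrt(125) = 11.18034, (4, 3)->(4, 5): sqrt(4) = 2, (4, 5)->(-2, 6): sqrt(37) = 6.082763, (-2, 6)->(6, -8): sqrt(260) = 16.124515
Sum = 35.387618
Perimeter = 35.3876

35.3876


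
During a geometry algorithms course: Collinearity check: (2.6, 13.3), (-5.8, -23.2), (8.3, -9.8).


Cross product: ((-5.8)-2.6)*((-9.8)-13.3) - ((-23.2)-13.3)*(8.3-2.6)
= 402.09

No, not collinear


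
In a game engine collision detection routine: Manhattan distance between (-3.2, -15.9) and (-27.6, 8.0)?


|(-3.2)-(-27.6)| + |(-15.9)-8| = 24.4 + 23.9 = 48.3

48.3


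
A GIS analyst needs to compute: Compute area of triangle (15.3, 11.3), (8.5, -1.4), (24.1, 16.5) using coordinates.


Area = |x_A(y_B-y_C) + x_B(y_C-y_A) + x_C(y_A-y_B)|/2
= |(-273.87) + 44.2 + 306.07|/2
= 76.4/2 = 38.2

38.2


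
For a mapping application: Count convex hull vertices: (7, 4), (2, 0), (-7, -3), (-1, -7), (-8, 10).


Convex hull vertices (CCW): (-8, 10), (-7, -3), (-1, -7), (7, 4)
Count = 4

4


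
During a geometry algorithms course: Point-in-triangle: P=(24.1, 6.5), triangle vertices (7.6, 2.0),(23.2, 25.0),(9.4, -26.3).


Cross products: AB x AP = -309.3, BC x BP = 301.47, CA x CP = -475.05
All same sign? no

No, outside


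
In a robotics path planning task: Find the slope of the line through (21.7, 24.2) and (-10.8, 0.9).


slope = (y2-y1)/(x2-x1) = (0.9-24.2)/((-10.8)-21.7) = (-23.3)/(-32.5) = 0.7169

0.7169


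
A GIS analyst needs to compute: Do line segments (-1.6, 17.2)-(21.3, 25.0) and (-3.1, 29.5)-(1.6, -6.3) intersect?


Cross products: d1=-4.11, d2=852.37, d3=293.37, d4=-563.11
d1*d2 < 0 and d3*d4 < 0? yes

Yes, they intersect


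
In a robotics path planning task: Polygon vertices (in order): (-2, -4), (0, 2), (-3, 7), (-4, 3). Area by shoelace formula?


Shoelace sum: ((-2)*2 - 0*(-4)) + (0*7 - (-3)*2) + ((-3)*3 - (-4)*7) + ((-4)*(-4) - (-2)*3)
= 43
Area = |43|/2 = 21.5

21.5


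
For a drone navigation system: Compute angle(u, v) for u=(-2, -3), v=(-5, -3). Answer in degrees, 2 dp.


u.v = 19, |u| = sqrt(13) = 3.6056, |v| = sqrt(34) = 5.831
cos(theta) = u.v/(|u||v|) = 19/sqrt(442) = 0.903738
theta = acos(0.903738) = 25.35 degrees

25.35 degrees


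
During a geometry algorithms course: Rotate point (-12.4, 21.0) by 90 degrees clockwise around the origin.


90° CW: (x,y) -> (y, -x)
(-12.4,21) -> (21, 12.4)

(21, 12.4)


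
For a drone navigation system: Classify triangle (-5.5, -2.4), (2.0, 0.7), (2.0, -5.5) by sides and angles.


Side lengths squared: AB^2=65.86, BC^2=38.44, CA^2=65.86
Sorted: [38.44, 65.86, 65.86]
By sides: Isosceles, By angles: Acute

Isosceles, Acute


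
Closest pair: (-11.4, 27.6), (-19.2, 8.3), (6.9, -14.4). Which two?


d(P0,P1) = 20.8166, d(P0,P2) = 45.8136, d(P1,P2) = 34.5905
Closest: P0 and P1

Closest pair: (-11.4, 27.6) and (-19.2, 8.3), distance = 20.8166


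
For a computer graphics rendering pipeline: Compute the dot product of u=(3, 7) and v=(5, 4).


u . v = u_x*v_x + u_y*v_y = 3*5 + 7*4
= 15 + 28 = 43

43


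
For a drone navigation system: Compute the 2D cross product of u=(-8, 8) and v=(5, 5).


u x v = u_x*v_y - u_y*v_x = (-8)*5 - 8*5
= (-40) - 40 = -80

-80


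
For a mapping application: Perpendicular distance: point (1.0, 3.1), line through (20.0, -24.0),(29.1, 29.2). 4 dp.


|cross product| = 1257.41
|line direction| = sqrt(2913.05) = 53.9727
Distance = 1257.41/sqrt(2913.05) = 23.2972

23.2972


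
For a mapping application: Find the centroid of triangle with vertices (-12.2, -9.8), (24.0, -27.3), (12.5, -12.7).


Centroid = ((x_A+x_B+x_C)/3, (y_A+y_B+y_C)/3)
= (((-12.2)+24+12.5)/3, ((-9.8)+(-27.3)+(-12.7))/3)
= (8.1, -16.6)

(8.1, -16.6)


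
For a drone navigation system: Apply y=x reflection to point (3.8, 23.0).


Reflection over y=x: (x,y) -> (y,x)
(3.8, 23) -> (23, 3.8)

(23, 3.8)


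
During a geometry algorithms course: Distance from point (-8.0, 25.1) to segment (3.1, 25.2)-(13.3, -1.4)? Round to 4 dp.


Project P onto AB: t = 0 (clamped to [0,1])
Closest point on segment: (3.1, 25.2)
Distance: 11.1005

11.1005


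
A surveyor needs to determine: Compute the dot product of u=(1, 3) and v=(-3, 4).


u . v = u_x*v_x + u_y*v_y = 1*(-3) + 3*4
= (-3) + 12 = 9

9


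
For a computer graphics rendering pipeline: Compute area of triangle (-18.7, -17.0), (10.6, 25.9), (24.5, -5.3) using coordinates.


Area = |x_A(y_B-y_C) + x_B(y_C-y_A) + x_C(y_A-y_B)|/2
= |(-583.44) + 124.02 + (-1051.05)|/2
= 1510.47/2 = 755.235

755.235


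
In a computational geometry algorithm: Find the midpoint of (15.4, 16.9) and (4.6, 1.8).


M = ((15.4+4.6)/2, (16.9+1.8)/2)
= (10, 9.35)

(10, 9.35)


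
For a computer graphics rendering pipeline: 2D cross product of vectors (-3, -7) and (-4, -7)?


u x v = u_x*v_y - u_y*v_x = (-3)*(-7) - (-7)*(-4)
= 21 - 28 = -7

-7


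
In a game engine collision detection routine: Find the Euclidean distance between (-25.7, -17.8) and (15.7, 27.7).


dx=41.4, dy=45.5
d^2 = 41.4^2 + 45.5^2 = 3784.21
d = sqrt(3784.21) = 61.5159

61.5159


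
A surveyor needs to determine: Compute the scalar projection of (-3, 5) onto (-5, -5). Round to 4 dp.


u.v = -10, |v| = sqrt(50) = 7.0711
Scalar projection = u.v / |v| = -10 / sqrt(50) = -1.4142

-1.4142


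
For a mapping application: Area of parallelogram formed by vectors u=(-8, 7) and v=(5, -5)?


|u x v| = |(-8)*(-5) - 7*5|
= |40 - 35| = 5

5


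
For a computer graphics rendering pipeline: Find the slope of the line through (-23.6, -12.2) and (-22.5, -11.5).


slope = (y2-y1)/(x2-x1) = ((-11.5)-(-12.2))/((-22.5)-(-23.6)) = 0.7/1.1 = 0.6364

0.6364


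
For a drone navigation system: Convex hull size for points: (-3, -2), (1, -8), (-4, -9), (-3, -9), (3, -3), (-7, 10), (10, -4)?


Convex hull vertices (CCW): (-7, 10), (-4, -9), (-3, -9), (1, -8), (10, -4)
Count = 5

5


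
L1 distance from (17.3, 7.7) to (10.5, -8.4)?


|17.3-10.5| + |7.7-(-8.4)| = 6.8 + 16.1 = 22.9

22.9


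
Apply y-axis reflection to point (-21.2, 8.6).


Reflection over y-axis: (x,y) -> (-x,y)
(-21.2, 8.6) -> (21.2, 8.6)

(21.2, 8.6)


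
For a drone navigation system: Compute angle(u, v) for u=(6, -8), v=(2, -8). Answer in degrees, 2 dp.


u.v = 76, |u| = sqrt(100) = 10, |v| = sqrt(68) = 8.2462
cos(theta) = u.v/(|u||v|) = 76/sqrt(6800) = 0.921635
theta = acos(0.921635) = 22.83 degrees

22.83 degrees


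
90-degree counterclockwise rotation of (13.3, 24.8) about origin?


90° CCW: (x,y) -> (-y, x)
(13.3,24.8) -> (-24.8, 13.3)

(-24.8, 13.3)


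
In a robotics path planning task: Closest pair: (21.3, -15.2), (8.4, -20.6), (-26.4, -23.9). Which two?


d(P0,P1) = 13.9846, d(P0,P2) = 48.4869, d(P1,P2) = 34.9561
Closest: P0 and P1

Closest pair: (21.3, -15.2) and (8.4, -20.6), distance = 13.9846


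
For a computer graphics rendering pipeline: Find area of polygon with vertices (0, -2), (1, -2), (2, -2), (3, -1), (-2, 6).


Shoelace sum: (0*(-2) - 1*(-2)) + (1*(-2) - 2*(-2)) + (2*(-1) - 3*(-2)) + (3*6 - (-2)*(-1)) + ((-2)*(-2) - 0*6)
= 28
Area = |28|/2 = 14

14


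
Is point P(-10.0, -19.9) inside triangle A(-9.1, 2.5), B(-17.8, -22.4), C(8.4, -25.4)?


Cross products: AB x AP = 172.47, BC x BP = 88.9, CA x CP = 417.11
All same sign? yes

Yes, inside


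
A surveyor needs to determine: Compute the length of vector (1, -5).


|u| = sqrt(1^2 + (-5)^2) = sqrt(26) = 5.099

5.099


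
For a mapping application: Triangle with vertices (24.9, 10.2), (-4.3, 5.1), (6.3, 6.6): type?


Side lengths squared: AB^2=878.65, BC^2=114.61, CA^2=358.92
Sorted: [114.61, 358.92, 878.65]
By sides: Scalene, By angles: Obtuse

Scalene, Obtuse


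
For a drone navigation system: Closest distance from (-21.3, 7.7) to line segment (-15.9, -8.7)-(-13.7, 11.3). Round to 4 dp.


Project P onto AB: t = 0.7809 (clamped to [0,1])
Closest point on segment: (-14.1821, 6.917)
Distance: 7.1608

7.1608


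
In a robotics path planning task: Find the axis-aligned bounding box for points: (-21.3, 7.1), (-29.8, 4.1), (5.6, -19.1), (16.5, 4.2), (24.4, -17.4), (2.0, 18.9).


x range: [-29.8, 24.4]
y range: [-19.1, 18.9]
Bounding box: (-29.8,-19.1) to (24.4,18.9)

(-29.8,-19.1) to (24.4,18.9)


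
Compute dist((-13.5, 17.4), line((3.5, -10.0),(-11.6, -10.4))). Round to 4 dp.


|cross product| = 420.54
|line direction| = sqrt(228.17) = 15.1053
Distance = 420.54/sqrt(228.17) = 27.8406

27.8406


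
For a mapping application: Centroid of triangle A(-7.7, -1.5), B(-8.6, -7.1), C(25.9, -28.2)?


Centroid = ((x_A+x_B+x_C)/3, (y_A+y_B+y_C)/3)
= (((-7.7)+(-8.6)+25.9)/3, ((-1.5)+(-7.1)+(-28.2))/3)
= (3.2, -12.2667)

(3.2, -12.2667)


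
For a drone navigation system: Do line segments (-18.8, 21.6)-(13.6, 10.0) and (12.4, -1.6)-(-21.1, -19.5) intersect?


Cross products: d1=-1335.68, d2=-367.12, d3=-389.76, d4=-1358.32
d1*d2 < 0 and d3*d4 < 0? no

No, they don't intersect


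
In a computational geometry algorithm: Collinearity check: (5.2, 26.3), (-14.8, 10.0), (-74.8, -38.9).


Cross product: ((-14.8)-5.2)*((-38.9)-26.3) - (10-26.3)*((-74.8)-5.2)
= 0

Yes, collinear


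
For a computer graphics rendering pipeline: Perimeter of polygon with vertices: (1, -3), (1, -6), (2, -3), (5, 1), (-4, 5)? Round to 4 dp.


Sides: (1, -3)->(1, -6): sqrt(9) = 3, (1, -6)->(2, -3): sqrt(10) = 3.162278, (2, -3)->(5, 1): sqrt(25) = 5, (5, 1)->(-4, 5): sqrt(97) = 9.848858, (-4, 5)->(1, -3): sqrt(89) = 9.433981
Sum = 30.445117
Perimeter = 30.4451

30.4451


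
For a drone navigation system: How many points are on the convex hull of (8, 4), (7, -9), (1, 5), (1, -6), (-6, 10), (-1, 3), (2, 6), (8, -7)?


Convex hull vertices (CCW): (-6, 10), (1, -6), (7, -9), (8, -7), (8, 4)
Count = 5

5


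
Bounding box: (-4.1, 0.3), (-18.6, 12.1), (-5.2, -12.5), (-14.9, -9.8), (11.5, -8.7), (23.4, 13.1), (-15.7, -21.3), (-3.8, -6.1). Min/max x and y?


x range: [-18.6, 23.4]
y range: [-21.3, 13.1]
Bounding box: (-18.6,-21.3) to (23.4,13.1)

(-18.6,-21.3) to (23.4,13.1)


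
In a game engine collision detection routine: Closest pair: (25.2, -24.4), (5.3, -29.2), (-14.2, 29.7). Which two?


d(P0,P1) = 20.4707, d(P0,P2) = 66.9266, d(P1,P2) = 62.044
Closest: P0 and P1

Closest pair: (25.2, -24.4) and (5.3, -29.2), distance = 20.4707


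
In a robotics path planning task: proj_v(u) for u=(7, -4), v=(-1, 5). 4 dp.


u.v = -27, |v| = sqrt(26) = 5.099
Scalar projection = u.v / |v| = -27 / sqrt(26) = -5.2951

-5.2951


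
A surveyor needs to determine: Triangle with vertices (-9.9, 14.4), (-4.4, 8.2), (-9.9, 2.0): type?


Side lengths squared: AB^2=68.69, BC^2=68.69, CA^2=153.76
Sorted: [68.69, 68.69, 153.76]
By sides: Isosceles, By angles: Obtuse

Isosceles, Obtuse


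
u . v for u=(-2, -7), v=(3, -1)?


u . v = u_x*v_x + u_y*v_y = (-2)*3 + (-7)*(-1)
= (-6) + 7 = 1

1


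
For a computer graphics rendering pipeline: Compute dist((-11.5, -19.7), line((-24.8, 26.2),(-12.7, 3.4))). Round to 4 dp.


|cross product| = 252.15
|line direction| = sqrt(666.25) = 25.8118
Distance = 252.15/sqrt(666.25) = 9.7688

9.7688


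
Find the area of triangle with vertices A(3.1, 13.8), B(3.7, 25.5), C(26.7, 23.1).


Area = |x_A(y_B-y_C) + x_B(y_C-y_A) + x_C(y_A-y_B)|/2
= |7.44 + 34.41 + (-312.39)|/2
= 270.54/2 = 135.27

135.27


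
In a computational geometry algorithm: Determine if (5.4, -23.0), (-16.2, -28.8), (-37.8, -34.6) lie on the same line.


Cross product: ((-16.2)-5.4)*((-34.6)-(-23)) - ((-28.8)-(-23))*((-37.8)-5.4)
= 0

Yes, collinear


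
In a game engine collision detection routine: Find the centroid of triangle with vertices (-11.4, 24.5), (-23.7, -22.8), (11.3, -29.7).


Centroid = ((x_A+x_B+x_C)/3, (y_A+y_B+y_C)/3)
= (((-11.4)+(-23.7)+11.3)/3, (24.5+(-22.8)+(-29.7))/3)
= (-7.9333, -9.3333)

(-7.9333, -9.3333)


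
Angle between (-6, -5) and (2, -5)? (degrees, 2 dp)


u.v = 13, |u| = sqrt(61) = 7.8102, |v| = sqrt(29) = 5.3852
cos(theta) = u.v/(|u||v|) = 13/sqrt(1769) = 0.309086
theta = acos(0.309086) = 72 degrees

72 degrees


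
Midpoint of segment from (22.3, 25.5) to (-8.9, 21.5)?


M = ((22.3+(-8.9))/2, (25.5+21.5)/2)
= (6.7, 23.5)

(6.7, 23.5)


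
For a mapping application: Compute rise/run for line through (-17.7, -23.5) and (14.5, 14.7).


slope = (y2-y1)/(x2-x1) = (14.7-(-23.5))/(14.5-(-17.7)) = 38.2/32.2 = 1.1863

1.1863


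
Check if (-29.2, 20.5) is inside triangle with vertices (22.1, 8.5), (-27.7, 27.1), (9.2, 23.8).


Cross products: AB x AP = 356.58, BC x BP = -248.49, CA x CP = -630.09
All same sign? no

No, outside


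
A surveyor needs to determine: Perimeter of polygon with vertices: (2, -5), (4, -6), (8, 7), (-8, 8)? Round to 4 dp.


Sides: (2, -5)->(4, -6): sqrt(5) = 2.236068, (4, -6)->(8, 7): sqrt(185) = 13.601471, (8, 7)->(-8, 8): sqrt(257) = 16.03122, (-8, 8)->(2, -5): sqrt(269) = 16.401219
Sum = 48.269978
Perimeter = 48.27

48.27


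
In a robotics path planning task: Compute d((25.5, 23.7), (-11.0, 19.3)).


dx=-36.5, dy=-4.4
d^2 = (-36.5)^2 + (-4.4)^2 = 1351.61
d = sqrt(1351.61) = 36.7642

36.7642


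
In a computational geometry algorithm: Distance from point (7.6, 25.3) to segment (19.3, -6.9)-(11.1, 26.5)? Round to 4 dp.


Project P onto AB: t = 0.9904 (clamped to [0,1])
Closest point on segment: (11.1789, 26.1787)
Distance: 3.6852

3.6852


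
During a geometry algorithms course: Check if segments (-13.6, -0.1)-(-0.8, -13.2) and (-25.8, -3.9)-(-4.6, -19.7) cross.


Cross products: d1=273.32, d2=197.84, d3=-208.46, d4=-132.98
d1*d2 < 0 and d3*d4 < 0? no

No, they don't intersect


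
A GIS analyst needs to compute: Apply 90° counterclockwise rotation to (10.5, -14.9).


90° CCW: (x,y) -> (-y, x)
(10.5,-14.9) -> (14.9, 10.5)

(14.9, 10.5)


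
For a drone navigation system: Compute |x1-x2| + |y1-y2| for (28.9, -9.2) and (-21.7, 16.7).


|28.9-(-21.7)| + |(-9.2)-16.7| = 50.6 + 25.9 = 76.5

76.5


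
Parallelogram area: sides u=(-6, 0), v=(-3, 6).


|u x v| = |(-6)*6 - 0*(-3)|
= |(-36) - 0| = 36

36


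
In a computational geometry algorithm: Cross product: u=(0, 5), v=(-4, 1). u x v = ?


u x v = u_x*v_y - u_y*v_x = 0*1 - 5*(-4)
= 0 - (-20) = 20

20


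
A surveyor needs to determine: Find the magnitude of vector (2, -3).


|u| = sqrt(2^2 + (-3)^2) = sqrt(13) = 3.6056

3.6056


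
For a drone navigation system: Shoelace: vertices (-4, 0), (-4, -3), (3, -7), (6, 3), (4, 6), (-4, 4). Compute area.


Shoelace sum: ((-4)*(-3) - (-4)*0) + ((-4)*(-7) - 3*(-3)) + (3*3 - 6*(-7)) + (6*6 - 4*3) + (4*4 - (-4)*6) + ((-4)*0 - (-4)*4)
= 180
Area = |180|/2 = 90

90


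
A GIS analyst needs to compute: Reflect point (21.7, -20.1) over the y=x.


Reflection over y=x: (x,y) -> (y,x)
(21.7, -20.1) -> (-20.1, 21.7)

(-20.1, 21.7)


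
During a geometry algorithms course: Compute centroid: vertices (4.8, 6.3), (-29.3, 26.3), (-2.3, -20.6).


Centroid = ((x_A+x_B+x_C)/3, (y_A+y_B+y_C)/3)
= ((4.8+(-29.3)+(-2.3))/3, (6.3+26.3+(-20.6))/3)
= (-8.9333, 4)

(-8.9333, 4)


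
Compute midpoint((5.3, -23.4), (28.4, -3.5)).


M = ((5.3+28.4)/2, ((-23.4)+(-3.5))/2)
= (16.85, -13.45)

(16.85, -13.45)


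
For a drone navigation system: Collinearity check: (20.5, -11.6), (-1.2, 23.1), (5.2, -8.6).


Cross product: ((-1.2)-20.5)*((-8.6)-(-11.6)) - (23.1-(-11.6))*(5.2-20.5)
= 465.81

No, not collinear


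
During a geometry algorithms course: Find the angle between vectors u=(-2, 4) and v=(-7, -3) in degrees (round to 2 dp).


u.v = 2, |u| = sqrt(20) = 4.4721, |v| = sqrt(58) = 7.6158
cos(theta) = u.v/(|u||v|) = 2/sqrt(1160) = 0.058722
theta = acos(0.058722) = 86.63 degrees

86.63 degrees


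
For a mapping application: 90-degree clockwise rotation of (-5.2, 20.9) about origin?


90° CW: (x,y) -> (y, -x)
(-5.2,20.9) -> (20.9, 5.2)

(20.9, 5.2)


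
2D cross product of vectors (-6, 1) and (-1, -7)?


u x v = u_x*v_y - u_y*v_x = (-6)*(-7) - 1*(-1)
= 42 - (-1) = 43

43


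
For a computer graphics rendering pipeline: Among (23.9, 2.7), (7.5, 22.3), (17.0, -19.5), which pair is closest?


d(P0,P1) = 25.5562, d(P0,P2) = 23.2476, d(P1,P2) = 42.866
Closest: P0 and P2

Closest pair: (23.9, 2.7) and (17.0, -19.5), distance = 23.2476


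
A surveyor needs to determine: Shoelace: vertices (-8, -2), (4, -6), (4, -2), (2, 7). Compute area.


Shoelace sum: ((-8)*(-6) - 4*(-2)) + (4*(-2) - 4*(-6)) + (4*7 - 2*(-2)) + (2*(-2) - (-8)*7)
= 156
Area = |156|/2 = 78

78


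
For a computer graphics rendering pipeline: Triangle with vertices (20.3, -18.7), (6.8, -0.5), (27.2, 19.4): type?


Side lengths squared: AB^2=513.49, BC^2=812.17, CA^2=1499.22
Sorted: [513.49, 812.17, 1499.22]
By sides: Scalene, By angles: Obtuse

Scalene, Obtuse


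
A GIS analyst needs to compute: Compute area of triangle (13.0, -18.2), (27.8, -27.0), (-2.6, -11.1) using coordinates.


Area = |x_A(y_B-y_C) + x_B(y_C-y_A) + x_C(y_A-y_B)|/2
= |(-206.7) + 197.38 + (-22.88)|/2
= 32.2/2 = 16.1

16.1


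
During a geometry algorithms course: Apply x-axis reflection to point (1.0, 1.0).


Reflection over x-axis: (x,y) -> (x,-y)
(1, 1) -> (1, -1)

(1, -1)


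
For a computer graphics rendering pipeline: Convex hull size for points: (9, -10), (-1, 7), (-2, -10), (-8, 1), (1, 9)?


Convex hull vertices (CCW): (-8, 1), (-2, -10), (9, -10), (1, 9)
Count = 4

4


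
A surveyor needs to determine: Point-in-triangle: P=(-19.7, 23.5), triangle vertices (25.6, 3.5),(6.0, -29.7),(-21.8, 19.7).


Cross products: AB x AP = -1895.96, BC x BP = -209.38, CA x CP = 214.14
All same sign? no

No, outside


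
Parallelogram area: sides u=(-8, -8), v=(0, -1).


|u x v| = |(-8)*(-1) - (-8)*0|
= |8 - 0| = 8

8


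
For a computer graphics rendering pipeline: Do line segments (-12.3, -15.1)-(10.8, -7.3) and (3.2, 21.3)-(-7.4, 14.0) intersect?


Cross products: d1=272.69, d2=358.64, d3=719.94, d4=633.99
d1*d2 < 0 and d3*d4 < 0? no

No, they don't intersect


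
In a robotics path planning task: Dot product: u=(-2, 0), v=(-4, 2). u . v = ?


u . v = u_x*v_x + u_y*v_y = (-2)*(-4) + 0*2
= 8 + 0 = 8

8


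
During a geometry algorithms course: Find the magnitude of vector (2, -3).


|u| = sqrt(2^2 + (-3)^2) = sqrt(13) = 3.6056

3.6056


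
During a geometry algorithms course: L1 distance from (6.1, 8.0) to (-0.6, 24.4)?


|6.1-(-0.6)| + |8-24.4| = 6.7 + 16.4 = 23.1

23.1


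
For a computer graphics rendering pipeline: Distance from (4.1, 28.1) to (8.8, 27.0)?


dx=4.7, dy=-1.1
d^2 = 4.7^2 + (-1.1)^2 = 23.3
d = sqrt(23.3) = 4.827

4.827


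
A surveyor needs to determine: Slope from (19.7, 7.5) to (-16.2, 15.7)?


slope = (y2-y1)/(x2-x1) = (15.7-7.5)/((-16.2)-19.7) = 8.2/(-35.9) = -0.2284

-0.2284


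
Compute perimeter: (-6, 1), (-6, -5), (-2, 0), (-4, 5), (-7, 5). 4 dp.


Sides: (-6, 1)->(-6, -5): sqrt(36) = 6, (-6, -5)->(-2, 0): sqrt(41) = 6.403124, (-2, 0)->(-4, 5): sqrt(29) = 5.385165, (-4, 5)->(-7, 5): sqrt(9) = 3, (-7, 5)->(-6, 1): sqrt(17) = 4.123106
Sum = 24.911395
Perimeter = 24.9114

24.9114


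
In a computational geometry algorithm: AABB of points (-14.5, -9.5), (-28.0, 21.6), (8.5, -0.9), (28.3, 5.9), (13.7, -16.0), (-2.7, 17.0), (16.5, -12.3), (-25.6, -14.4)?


x range: [-28, 28.3]
y range: [-16, 21.6]
Bounding box: (-28,-16) to (28.3,21.6)

(-28,-16) to (28.3,21.6)


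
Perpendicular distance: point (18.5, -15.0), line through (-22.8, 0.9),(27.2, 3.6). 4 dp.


|cross product| = 906.51
|line direction| = sqrt(2507.29) = 50.0728
Distance = 906.51/sqrt(2507.29) = 18.1038

18.1038


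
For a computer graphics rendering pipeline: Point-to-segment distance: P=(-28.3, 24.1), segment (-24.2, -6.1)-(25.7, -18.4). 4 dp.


Project P onto AB: t = 0 (clamped to [0,1])
Closest point on segment: (-24.2, -6.1)
Distance: 30.477

30.477


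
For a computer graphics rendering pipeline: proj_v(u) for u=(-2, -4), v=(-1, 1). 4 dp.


u.v = -2, |v| = sqrt(2) = 1.4142
Scalar projection = u.v / |v| = -2 / sqrt(2) = -1.4142

-1.4142


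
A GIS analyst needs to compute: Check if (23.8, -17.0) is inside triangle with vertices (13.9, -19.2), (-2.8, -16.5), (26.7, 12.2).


Cross products: AB x AP = -63.47, BC x BP = -778.17, CA x CP = 282.7
All same sign? no

No, outside


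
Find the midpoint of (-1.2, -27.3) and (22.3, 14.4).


M = (((-1.2)+22.3)/2, ((-27.3)+14.4)/2)
= (10.55, -6.45)

(10.55, -6.45)


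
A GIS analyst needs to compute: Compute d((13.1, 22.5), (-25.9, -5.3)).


dx=-39, dy=-27.8
d^2 = (-39)^2 + (-27.8)^2 = 2293.84
d = sqrt(2293.84) = 47.894

47.894


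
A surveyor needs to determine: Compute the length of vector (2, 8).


|u| = sqrt(2^2 + 8^2) = sqrt(68) = 8.2462

8.2462


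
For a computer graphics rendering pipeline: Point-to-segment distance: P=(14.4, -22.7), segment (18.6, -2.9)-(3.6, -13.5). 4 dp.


Project P onto AB: t = 0.8089 (clamped to [0,1])
Closest point on segment: (6.467, -11.474)
Distance: 13.7461

13.7461


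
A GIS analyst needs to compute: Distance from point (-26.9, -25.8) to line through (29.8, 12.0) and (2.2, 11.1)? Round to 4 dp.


|cross product| = 992.25
|line direction| = sqrt(762.57) = 27.6147
Distance = 992.25/sqrt(762.57) = 35.932

35.932


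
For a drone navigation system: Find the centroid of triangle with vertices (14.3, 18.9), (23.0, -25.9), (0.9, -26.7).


Centroid = ((x_A+x_B+x_C)/3, (y_A+y_B+y_C)/3)
= ((14.3+23+0.9)/3, (18.9+(-25.9)+(-26.7))/3)
= (12.7333, -11.2333)

(12.7333, -11.2333)


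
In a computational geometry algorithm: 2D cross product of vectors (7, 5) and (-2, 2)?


u x v = u_x*v_y - u_y*v_x = 7*2 - 5*(-2)
= 14 - (-10) = 24

24


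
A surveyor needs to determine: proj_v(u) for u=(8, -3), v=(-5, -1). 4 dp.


u.v = -37, |v| = sqrt(26) = 5.099
Scalar projection = u.v / |v| = -37 / sqrt(26) = -7.2563

-7.2563


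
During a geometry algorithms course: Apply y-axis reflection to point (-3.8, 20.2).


Reflection over y-axis: (x,y) -> (-x,y)
(-3.8, 20.2) -> (3.8, 20.2)

(3.8, 20.2)


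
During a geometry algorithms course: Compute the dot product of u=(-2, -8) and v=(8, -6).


u . v = u_x*v_x + u_y*v_y = (-2)*8 + (-8)*(-6)
= (-16) + 48 = 32

32


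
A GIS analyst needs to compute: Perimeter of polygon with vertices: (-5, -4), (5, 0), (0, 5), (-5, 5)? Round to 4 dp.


Sides: (-5, -4)->(5, 0): sqrt(116) = 10.77033, (5, 0)->(0, 5): sqrt(50) = 7.071068, (0, 5)->(-5, 5): sqrt(25) = 5, (-5, 5)->(-5, -4): sqrt(81) = 9
Sum = 31.841398
Perimeter = 31.8414

31.8414


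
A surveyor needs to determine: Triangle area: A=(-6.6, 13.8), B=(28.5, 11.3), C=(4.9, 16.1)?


Area = |x_A(y_B-y_C) + x_B(y_C-y_A) + x_C(y_A-y_B)|/2
= |31.68 + 65.55 + 12.25|/2
= 109.48/2 = 54.74

54.74


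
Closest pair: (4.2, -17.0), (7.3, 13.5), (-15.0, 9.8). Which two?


d(P0,P1) = 30.6571, d(P0,P2) = 32.9679, d(P1,P2) = 22.6049
Closest: P1 and P2

Closest pair: (7.3, 13.5) and (-15.0, 9.8), distance = 22.6049


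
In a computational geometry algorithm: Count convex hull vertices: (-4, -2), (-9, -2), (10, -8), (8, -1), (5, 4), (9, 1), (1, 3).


Convex hull vertices (CCW): (-9, -2), (10, -8), (9, 1), (5, 4), (1, 3)
Count = 5

5


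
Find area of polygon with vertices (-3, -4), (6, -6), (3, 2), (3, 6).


Shoelace sum: ((-3)*(-6) - 6*(-4)) + (6*2 - 3*(-6)) + (3*6 - 3*2) + (3*(-4) - (-3)*6)
= 90
Area = |90|/2 = 45

45


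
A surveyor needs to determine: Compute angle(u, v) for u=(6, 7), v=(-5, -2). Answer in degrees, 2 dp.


u.v = -44, |u| = sqrt(85) = 9.2195, |v| = sqrt(29) = 5.3852
cos(theta) = u.v/(|u||v|) = -44/sqrt(2465) = -0.886225
theta = acos(-0.886225) = 152.4 degrees

152.4 degrees


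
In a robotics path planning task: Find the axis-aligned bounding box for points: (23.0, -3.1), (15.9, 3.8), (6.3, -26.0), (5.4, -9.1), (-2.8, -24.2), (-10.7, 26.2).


x range: [-10.7, 23]
y range: [-26, 26.2]
Bounding box: (-10.7,-26) to (23,26.2)

(-10.7,-26) to (23,26.2)


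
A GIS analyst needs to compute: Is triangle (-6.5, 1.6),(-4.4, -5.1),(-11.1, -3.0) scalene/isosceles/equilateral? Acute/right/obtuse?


Side lengths squared: AB^2=49.3, BC^2=49.3, CA^2=42.32
Sorted: [42.32, 49.3, 49.3]
By sides: Isosceles, By angles: Acute

Isosceles, Acute


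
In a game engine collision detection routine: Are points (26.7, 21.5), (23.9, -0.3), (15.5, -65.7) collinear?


Cross product: (23.9-26.7)*((-65.7)-21.5) - ((-0.3)-21.5)*(15.5-26.7)
= 0

Yes, collinear


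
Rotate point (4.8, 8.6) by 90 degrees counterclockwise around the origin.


90° CCW: (x,y) -> (-y, x)
(4.8,8.6) -> (-8.6, 4.8)

(-8.6, 4.8)


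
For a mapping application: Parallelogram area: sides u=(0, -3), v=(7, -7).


|u x v| = |0*(-7) - (-3)*7|
= |0 - (-21)| = 21

21


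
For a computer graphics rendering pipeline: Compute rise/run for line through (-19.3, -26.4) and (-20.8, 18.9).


slope = (y2-y1)/(x2-x1) = (18.9-(-26.4))/((-20.8)-(-19.3)) = 45.3/(-1.5) = -30.2

-30.2


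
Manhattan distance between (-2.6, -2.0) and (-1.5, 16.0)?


|(-2.6)-(-1.5)| + |(-2)-16| = 1.1 + 18 = 19.1

19.1


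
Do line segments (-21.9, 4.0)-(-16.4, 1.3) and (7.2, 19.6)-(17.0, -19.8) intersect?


Cross products: d1=-1299.42, d2=-1109.18, d3=164.37, d4=-25.87
d1*d2 < 0 and d3*d4 < 0? no

No, they don't intersect


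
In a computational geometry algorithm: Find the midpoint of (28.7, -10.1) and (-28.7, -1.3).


M = ((28.7+(-28.7))/2, ((-10.1)+(-1.3))/2)
= (0, -5.7)

(0, -5.7)


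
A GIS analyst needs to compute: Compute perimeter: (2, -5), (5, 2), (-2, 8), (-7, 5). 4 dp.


Sides: (2, -5)->(5, 2): sqrt(58) = 7.615773, (5, 2)->(-2, 8): sqrt(85) = 9.219544, (-2, 8)->(-7, 5): sqrt(34) = 5.830952, (-7, 5)->(2, -5): sqrt(181) = 13.453624
Sum = 36.119893
Perimeter = 36.1199

36.1199


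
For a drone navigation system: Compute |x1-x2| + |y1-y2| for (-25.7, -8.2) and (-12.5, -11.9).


|(-25.7)-(-12.5)| + |(-8.2)-(-11.9)| = 13.2 + 3.7 = 16.9

16.9


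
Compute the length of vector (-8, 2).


|u| = sqrt((-8)^2 + 2^2) = sqrt(68) = 8.2462

8.2462


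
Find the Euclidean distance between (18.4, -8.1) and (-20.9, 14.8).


dx=-39.3, dy=22.9
d^2 = (-39.3)^2 + 22.9^2 = 2068.9
d = sqrt(2068.9) = 45.4852

45.4852


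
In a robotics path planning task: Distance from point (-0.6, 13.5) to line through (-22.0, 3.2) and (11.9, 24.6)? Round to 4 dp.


|cross product| = 108.79
|line direction| = sqrt(1607.17) = 40.0895
Distance = 108.79/sqrt(1607.17) = 2.7137

2.7137


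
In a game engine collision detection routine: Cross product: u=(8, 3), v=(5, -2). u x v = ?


u x v = u_x*v_y - u_y*v_x = 8*(-2) - 3*5
= (-16) - 15 = -31

-31


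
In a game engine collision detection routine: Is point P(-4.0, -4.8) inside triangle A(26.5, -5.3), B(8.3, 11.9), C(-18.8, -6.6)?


Cross products: AB x AP = 515.5, BC x BP = 225.02, CA x CP = 62.3
All same sign? yes

Yes, inside


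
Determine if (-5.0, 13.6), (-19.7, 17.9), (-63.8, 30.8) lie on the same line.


Cross product: ((-19.7)-(-5))*(30.8-13.6) - (17.9-13.6)*((-63.8)-(-5))
= 0

Yes, collinear


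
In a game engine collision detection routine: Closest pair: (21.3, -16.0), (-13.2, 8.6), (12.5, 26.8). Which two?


d(P0,P1) = 42.3723, d(P0,P2) = 43.6953, d(P1,P2) = 31.4917
Closest: P1 and P2

Closest pair: (-13.2, 8.6) and (12.5, 26.8), distance = 31.4917


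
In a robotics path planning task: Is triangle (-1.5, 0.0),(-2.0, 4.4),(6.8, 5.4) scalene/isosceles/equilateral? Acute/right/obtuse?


Side lengths squared: AB^2=19.61, BC^2=78.44, CA^2=98.05
Sorted: [19.61, 78.44, 98.05]
By sides: Scalene, By angles: Right

Scalene, Right


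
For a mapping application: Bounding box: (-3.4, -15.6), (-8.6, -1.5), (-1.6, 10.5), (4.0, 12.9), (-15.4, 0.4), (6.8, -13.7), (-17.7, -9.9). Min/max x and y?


x range: [-17.7, 6.8]
y range: [-15.6, 12.9]
Bounding box: (-17.7,-15.6) to (6.8,12.9)

(-17.7,-15.6) to (6.8,12.9)


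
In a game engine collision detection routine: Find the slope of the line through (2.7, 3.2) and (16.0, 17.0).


slope = (y2-y1)/(x2-x1) = (17-3.2)/(16-2.7) = 13.8/13.3 = 1.0376

1.0376
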